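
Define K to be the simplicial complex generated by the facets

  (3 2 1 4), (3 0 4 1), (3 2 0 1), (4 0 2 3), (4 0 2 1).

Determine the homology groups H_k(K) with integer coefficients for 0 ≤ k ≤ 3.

We work with the vertex ordering 0 < 1 < 2 < 3 < 4. The simplices of K, each written with vertices in increasing order, are:

  0-simplices (5): [0], [1], [2], [3], [4]
  1-simplices (10): [0,1], [0,2], [0,3], [0,4], [1,2], [1,3], [1,4], [2,3], [2,4], [3,4]
  2-simplices (10): [0,1,2], [0,1,3], [0,1,4], [0,2,3], [0,2,4], [0,3,4], [1,2,3], [1,2,4], [1,3,4], [2,3,4]
  3-simplices (5): [0,1,2,3], [0,1,2,4], [0,1,3,4], [0,2,3,4], [1,2,3,4]

Hence C_0 ≅ Z^5, C_1 ≅ Z^10, C_2 ≅ Z^10, C_3 ≅ Z^5.

Boundary ∂_1: C_1 → C_0 is given by ∂[p,q] = [q] − [p].
As a 5×10 matrix over Z this has rank 4, with invariant factors (1,1,1,1).

The boundary map ∂_2: C_2 → C_1 acts by ∂[p,q,r] = [q,r] − [p,r] + [p,q]. For instance
  ∂[0,1,4] = [1,4] − [0,4] + [0,1],
  ∂[1,3,4] = [3,4] − [1,4] + [1,3].
This gives a 10×10 integer matrix of rank 6; reducing to Smith normal form yields diagonal entries (1,1,1,1,1,1).

The boundary map ∂_3: C_3 → C_2 sends each 3-simplex σ to the alternating sum Σ_i (−1)^i (σ with its i-th vertex removed). For instance
  ∂[0,2,3,4] = [2,3,4] − [0,3,4] + [0,2,4] − [0,2,3],
  ∂[0,1,2,4] = [1,2,4] − [0,2,4] + [0,1,4] − [0,1,2].
As a 10×5 matrix over Z this has rank 4, with invariant factors (1,1,1,1).

Reading off H_k = ker ∂_k / im ∂_{k+1}:

  H_0: rank C_0 − rank ∂_1 = 5 − 4 = 1, and the invariant factors of ∂_1 are all 1, so H_0 ≅ Z.
  H_1: rank ker ∂_1 − rank ∂_2 = (10 − 4) − 6 = 0, and the invariant factors of ∂_2 are all 1, so H_1 ≅ 0.
  H_2: rank ker ∂_2 − rank ∂_3 = (10 − 6) − 4 = 0, and the invariant factors of ∂_3 are all 1, so H_2 ≅ 0.
  H_3: rank ker ∂_3 − rank ∂_4 = (5 − 4) − 0 = 1, and there is no ∂_4, so H_3 ≅ Z.

(K is a triangulation of the 3-sphere S^3.)

H_0 = Z,  H_1 = 0,  H_2 = 0,  H_3 = Z.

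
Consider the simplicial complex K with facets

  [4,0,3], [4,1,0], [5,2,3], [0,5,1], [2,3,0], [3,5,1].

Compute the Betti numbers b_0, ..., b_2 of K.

Order the vertices as 0 < 1 < 2 < 3 < 4 < 5. Listing each simplex with vertices in this order, K has dimension 2 with simplices:

  0-simplices (6): [0], [1], [2], [3], [4], [5]
  1-simplices (12): [0,1], [0,2], [0,3], [0,4], [0,5], [1,3], [1,4], [1,5], [2,3], [2,5], [3,4], [3,5]
  2-simplices (6): [0,1,4], [0,1,5], [0,2,3], [0,3,4], [1,3,5], [2,3,5]

Hence C_0 ≅ Z^6, C_1 ≅ Z^12, C_2 ≅ Z^6.

Boundary ∂_1: C_1 → C_0 maps an edge to its endpoints' difference, ∂[p,q] = q − p.
The 6×12 boundary matrix has rank 5 and Smith normal form diag(1,1,1,1,1).

The boundary map ∂_2: C_2 → C_1 maps a triangle to the signed sum of its edges. For instance
  ∂[1,3,5] = [3,5] − [1,5] + [1,3],
  ∂[0,1,4] = [1,4] − [0,4] + [0,1].
The 12×6 boundary matrix has rank 6 and Smith normal form diag(1,1,1,1,1,1).

Now H_k = ker ∂_k / im ∂_{k+1}, so:

  H_0: rank C_0 − rank ∂_1 = 6 − 5 = 1, and the invariant factors of ∂_1 are all 1, so H_0 = Z.
  H_1: rank ker ∂_1 − rank ∂_2 = (12 − 5) − 6 = 1, and the invariant factors of ∂_2 are all 1, so H_1 = Z.
  H_2: rank ker ∂_2 − rank ∂_3 = (6 − 6) − 0 = 0, and there is no ∂_3, so H_2 = 0.

Hence the Betti numbers are b_0 = 1, b_1 = 1, b_2 = 0.

b_0 = 1, b_1 = 1, b_2 = 0.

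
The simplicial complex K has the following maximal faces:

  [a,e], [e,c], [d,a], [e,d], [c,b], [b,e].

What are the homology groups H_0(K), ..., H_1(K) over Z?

Fix the vertex order a < b < c < d < e and write every simplex with vertices in increasing order. Then dim K = 1 and the simplices of K are:

  0-simplices (5): a, b, c, d, e
  1-simplices (6): ad, ae, bc, be, ce, de

giving chain groups C_0 ≅ Z^5, C_1 ≅ Z^6.

∂_1: C_1 → C_0 is given by ∂[p,q] = [q] − [p]. For instance
  ∂bc = c − b.
The 5×6 boundary matrix has rank 4 and Smith normal form diag(1,1,1,1).

Now H_k = ker ∂_k / im ∂_{k+1}, so:

  H_0: rank C_0 − rank ∂_1 = 5 − 4 = 1, and the invariant factors of ∂_1 are all 1, so H_0 = Z.
  H_1: rank ker ∂_1 − rank ∂_2 = (6 − 4) − 0 = 2, and there is no ∂_2, so H_1 = Z^2.

H_0 ≅ Z,  H_1 ≅ Z^2.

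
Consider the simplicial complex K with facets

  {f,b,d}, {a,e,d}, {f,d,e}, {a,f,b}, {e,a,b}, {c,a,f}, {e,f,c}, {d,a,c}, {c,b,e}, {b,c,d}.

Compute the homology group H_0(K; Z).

H_0 ≅ Z.

K has 6 vertices, 15 edges, 10 triangles.
rank ∂_0 = 0, rank ∂_1 = 5 ⇒ b_0 = 6 − 0 − 5 = 1; all invariant factors of ∂_1 are 1 so no torsion. So H_0 = Z.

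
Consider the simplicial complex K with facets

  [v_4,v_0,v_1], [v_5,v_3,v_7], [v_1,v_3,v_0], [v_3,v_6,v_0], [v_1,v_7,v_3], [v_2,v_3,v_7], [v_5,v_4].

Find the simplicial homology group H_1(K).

We work with the vertex ordering v_0 < v_1 < v_2 < v_3 < v_4 < v_5 < v_6 < v_7. The simplices of K, each written with vertices in increasing order, are:

  0-simplices (8): [v_0], [v_1], [v_2], [v_3], [v_4], [v_5], [v_6], [v_7]
  1-simplices (14): [v_0,v_1], [v_0,v_3], [v_0,v_4], [v_0,v_6], [v_1,v_3], [v_1,v_4], [v_1,v_7], [v_2,v_3], [v_2,v_7], [v_3,v_5], [v_3,v_6], [v_3,v_7], [v_4,v_5], [v_5,v_7]
  2-simplices (6): [v_0,v_1,v_3], [v_0,v_1,v_4], [v_0,v_3,v_6], [v_1,v_3,v_7], [v_2,v_3,v_7], [v_3,v_5,v_7]

Hence C_0 ≅ Z^8, C_1 ≅ Z^14, C_2 ≅ Z^6.

∂_1: C_1 → C_0 is given by ∂[p,q] = [q] − [p].
This gives a 8×14 integer matrix of rank 7; reducing to Smith normal form yields diagonal entries (1,1,1,1,1,1,1).

Boundary ∂_2: C_2 → C_1 sends each 2-simplex [p,q,r] to [q,r] − [p,r] + [p,q]. For instance
  ∂[v_0,v_1,v_4] = [v_1,v_4] − [v_0,v_4] + [v_0,v_1],
  ∂[v_3,v_5,v_7] = [v_5,v_7] − [v_3,v_7] + [v_3,v_5].
As a 14×6 matrix over Z this has rank 6, with invariant factors (1,1,1,1,1,1).

From H_k ≅ ker(∂_k) / im(∂_{k+1}) we obtain:

  H_1: rank ker ∂_1 − rank ∂_2 = (14 − 7) − 6 = 1, and the invariant factors of ∂_2 are all 1, so H_1 ≅ Z.

H_1 ≅ Z.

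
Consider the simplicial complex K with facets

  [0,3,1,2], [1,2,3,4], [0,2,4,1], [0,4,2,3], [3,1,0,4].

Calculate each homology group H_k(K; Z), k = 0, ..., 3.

H_0 ≅ Z,  H_1 = 0,  H_2 = 0,  H_3 ≅ Z.

We work with the vertex ordering 0 < 1 < 2 < 3 < 4. The simplices of K, each written with vertices in increasing order, are:

  0-simplices (5): [0], [1], [2], [3], [4]
  1-simplices (10): [0,1], [0,2], [0,3], [0,4], [1,2], [1,3], [1,4], [2,3], [2,4], [3,4]
  2-simplices (10): [0,1,2], [0,1,3], [0,1,4], [0,2,3], [0,2,4], [0,3,4], [1,2,3], [1,2,4], [1,3,4], [2,3,4]
  3-simplices (5): [0,1,2,3], [0,1,2,4], [0,1,3,4], [0,2,3,4], [1,2,3,4]

giving chain groups C_0 ≅ Z^5, C_1 ≅ Z^10, C_2 ≅ Z^10, C_3 ≅ Z^5.

The boundary map ∂_1: C_1 → C_0 maps an edge to its endpoints' difference, ∂[p,q] = q − p. For instance
  ∂[0,2] = [2] − [0].
This gives a 5×10 integer matrix of rank 4; reducing to Smith normal form yields diagonal entries (1,1,1,1).

The boundary map ∂_2: C_2 → C_1 sends each 2-simplex [p,q,r] to [q,r] − [p,r] + [p,q]. For instance
  ∂[0,1,4] = [1,4] − [0,4] + [0,1],
  ∂[1,2,3] = [2,3] − [1,3] + [1,2].
This gives a 10×10 integer matrix of rank 6; reducing to Smith normal form yields diagonal entries (1,1,1,1,1,1).

∂_3: C_3 → C_2 sends each 3-simplex σ to the alternating sum Σ_i (−1)^i (σ with its i-th vertex removed). For instance
  ∂[1,2,3,4] = [2,3,4] − [1,3,4] + [1,2,4] − [1,2,3],
  ∂[0,2,3,4] = [2,3,4] − [0,3,4] + [0,2,4] − [0,2,3].
The resulting 10×5 matrix has rank 4, and its Smith normal form has invariant factors (1,1,1,1).

Reading off H_k = ker ∂_k / im ∂_{k+1}:

  H_0: rank C_0 − rank ∂_1 = 5 − 4 = 1, and the invariant factors of ∂_1 are all 1, so H_0 = Z.
  H_1: rank ker ∂_1 − rank ∂_2 = (10 − 4) − 6 = 0, and the invariant factors of ∂_2 are all 1, so H_1 = 0.
  H_2: rank ker ∂_2 − rank ∂_3 = (10 − 6) − 4 = 0, and the invariant factors of ∂_3 are all 1, so H_2 = 0.
  H_3: rank ker ∂_3 − rank ∂_4 = (5 − 4) − 0 = 1, and there is no ∂_4, so H_3 = Z.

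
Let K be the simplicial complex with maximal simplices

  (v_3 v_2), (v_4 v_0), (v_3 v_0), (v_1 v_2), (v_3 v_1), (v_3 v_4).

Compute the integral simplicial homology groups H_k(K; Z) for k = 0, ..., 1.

Fix the vertex order v_0 < v_1 < v_2 < v_3 < v_4 and write every simplex with vertices in increasing order. Then dim K = 1 and the simplices of K are:

  0-simplices (5): [v_0], [v_1], [v_2], [v_3], [v_4]
  1-simplices (6): [v_0,v_3], [v_0,v_4], [v_1,v_2], [v_1,v_3], [v_2,v_3], [v_3,v_4]

so the chain groups are C_0 ≅ Z^5, C_1 ≅ Z^6.

The boundary map ∂_1: C_1 → C_0 sends each edge [p,q] (with p < q) to q − p. For instance
  ∂[v_1,v_3] = [v_3] − [v_1].
The resulting 5×6 matrix has rank 4, and its Smith normal form has invariant factors (1,1,1,1).

From H_k ≅ ker(∂_k) / im(∂_{k+1}) we obtain:

  H_0: rank C_0 − rank ∂_1 = 5 − 4 = 1, and the invariant factors of ∂_1 are all 1, so H_0 ≅ Z.
  H_1: rank ker ∂_1 − rank ∂_2 = (6 − 4) − 0 = 2, and there is no ∂_2, so H_1 ≅ Z^2.

As a check, the Euler characteristic is 5 − 6 = -1, which agrees with 1 − 2 = -1.
(K is a triangulation of a wedge of 2 circles.)

H_0 ≅ Z,  H_1 ≅ Z^2.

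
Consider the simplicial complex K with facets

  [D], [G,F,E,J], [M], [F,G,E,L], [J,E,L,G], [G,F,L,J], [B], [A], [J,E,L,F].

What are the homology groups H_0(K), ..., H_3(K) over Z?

Fix the vertex order A < B < D < E < F < G < J < L < M and write every simplex with vertices in increasing order. Then dim K = 3 and the simplices of K are:

  0-simplices (9): A, B, D, E, F, G, J, L, M
  1-simplices (10): EF, EG, EJ, EL, FG, FJ, FL, GJ, GL, JL
  2-simplices (10): EFG, EFJ, EFL, EGJ, EGL, EJL, FGJ, FGL, FJL, GJL
  3-simplices (5): EFGJ, EFGL, EFJL, EGJL, FGJL

so the chain groups are C_0 ≅ Z^9, C_1 ≅ Z^10, C_2 ≅ Z^10, C_3 ≅ Z^5.

∂_1: C_1 → C_0 sends each edge [p,q] (with p < q) to q − p.
The resulting 9×10 matrix has rank 4, and its Smith normal form has invariant factors (1,1,1,1).

∂_2: C_2 → C_1 maps a triangle to the signed sum of its edges. For instance
  ∂GJL = JL − GL + GJ,
  ∂FGJ = GJ − FJ + FG.
The 10×10 boundary matrix has rank 6 and Smith normal form diag(1,1,1,1,1,1).

The boundary map ∂_3: C_3 → C_2 sends each 3-simplex σ to the alternating sum Σ_i (−1)^i (σ with its i-th vertex removed). For instance
  ∂FGJL = GJL − FJL + FGL − FGJ,
  ∂EGJL = GJL − EJL + EGL − EGJ.
The 10×5 boundary matrix has rank 4 and Smith normal form diag(1,1,1,1).

Computing H_k = (kernel of ∂_k) / (image of ∂_{k+1}):

  H_0: rank C_0 − rank ∂_1 = 9 − 4 = 5, and the invariant factors of ∂_1 are all 1, so H_0 ≅ Z^5.
  H_1: rank ker ∂_1 − rank ∂_2 = (10 − 4) − 6 = 0, and the invariant factors of ∂_2 are all 1, so H_1 ≅ 0.
  H_2: rank ker ∂_2 − rank ∂_3 = (10 − 6) − 4 = 0, and the invariant factors of ∂_3 are all 1, so H_2 ≅ 0.
  H_3: rank ker ∂_3 − rank ∂_4 = (5 − 4) − 0 = 1, and there is no ∂_4, so H_3 ≅ Z.

As a check, the Euler characteristic is 9 − 10 + 10 − 5 = 4, which agrees with 5 − 0 + 0 − 1 = 4.

H_0 = Z^5,  H_1 = 0,  H_2 = 0,  H_3 = Z.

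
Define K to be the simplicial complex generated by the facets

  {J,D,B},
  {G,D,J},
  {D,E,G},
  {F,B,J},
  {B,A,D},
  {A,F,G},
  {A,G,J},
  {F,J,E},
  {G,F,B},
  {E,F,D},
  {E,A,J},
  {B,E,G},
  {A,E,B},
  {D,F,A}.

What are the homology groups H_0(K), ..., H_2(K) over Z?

H_0 ≅ Z,  H_1 ≅ Z^2,  H_2 ≅ Z.

We work with the vertex ordering A < B < D < E < F < G < J. The simplices of K, each written with vertices in increasing order, are:

  0-simplices (7): A, B, D, E, F, G, J
  1-simplices (21): AB, AD, AE, AF, AG, AJ, BD, BE, BF, BG, BJ, DE, DF, DG, DJ, EF, EG, EJ, FG, FJ, GJ
  2-simplices (14): ABD, ABE, ADF, AEJ, AFG, AGJ, BDJ, BEG, BFG, BFJ, DEF, DEG, DGJ, EFJ

Hence C_0 ≅ Z^7, C_1 ≅ Z^21, C_2 ≅ Z^14.

∂_1: C_1 → C_0 is given by ∂[p,q] = [q] − [p]. For instance
  ∂EG = G − E.
The 7×21 boundary matrix has rank 6 and Smith normal form diag(1,1,1,1,1,1).

The boundary map ∂_2: C_2 → C_1 maps a triangle to the signed sum of its edges. For instance
  ∂BDJ = DJ − BJ + BD,
  ∂AGJ = GJ − AJ + AG.
This gives a 21×14 integer matrix of rank 13; reducing to Smith normal form yields diagonal entries (1,1,1,1,1,1,1,1,1,1,1,1,1).

Now H_k = ker ∂_k / im ∂_{k+1}, so:

  H_0: rank C_0 − rank ∂_1 = 7 − 6 = 1, and the invariant factors of ∂_1 are all 1, so H_0 ≅ Z.
  H_1: rank ker ∂_1 − rank ∂_2 = (21 − 6) − 13 = 2, and the invariant factors of ∂_2 are all 1, so H_1 ≅ Z^2.
  H_2: rank ker ∂_2 − rank ∂_3 = (14 − 13) − 0 = 1, and there is no ∂_3, so H_2 ≅ Z.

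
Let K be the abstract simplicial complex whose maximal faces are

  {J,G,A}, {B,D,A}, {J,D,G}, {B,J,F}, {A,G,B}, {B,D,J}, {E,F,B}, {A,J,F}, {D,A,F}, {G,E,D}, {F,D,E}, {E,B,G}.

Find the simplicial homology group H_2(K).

K has 7 vertices, 18 edges, 12 triangles.
rank ∂_2 = 12, rank ∂_3 = 0 ⇒ b_2 = 12 − 12 − 0 = 0. So H_2 = 0.

H_2 ≅ 0.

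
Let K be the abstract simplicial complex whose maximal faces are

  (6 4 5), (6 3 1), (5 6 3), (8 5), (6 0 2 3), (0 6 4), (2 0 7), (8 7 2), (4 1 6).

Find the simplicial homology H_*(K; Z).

H_0 ≅ Z,  H_1 ≅ Z,  H_2 = 0,  H_3 = 0.

Take the total order 0 < 1 < 2 < 3 < 4 < 5 < 6 < 7 < 8 on the vertex set. Then K (dimension 3) consists of the simplices:

  0-simplices (9): [0], [1], [2], [3], [4], [5], [6], [7], [8]
  1-simplices (19): [0,2], [0,3], [0,4], [0,6], [0,7], [1,3], [1,4], [1,6], [2,3], [2,6], [2,7], [2,8], [3,5], [3,6], [4,5], [4,6], [5,6], [5,8], [7,8]
  2-simplices (11): [0,2,3], [0,2,6], [0,2,7], [0,3,6], [0,4,6], [1,3,6], [1,4,6], [2,3,6], [2,7,8], [3,5,6], [4,5,6]
  3-simplices (1): [0,2,3,6]

so the chain groups are C_0 ≅ Z^9, C_1 ≅ Z^19, C_2 ≅ Z^11, C_3 ≅ Z^1.

Boundary ∂_1: C_1 → C_0 is given by ∂[p,q] = [q] − [p]. For instance
  ∂[0,4] = [4] − [0].
The 9×19 boundary matrix has rank 8 and Smith normal form diag(1,1,1,1,1,1,1,1).

∂_2: C_2 → C_1 maps a triangle to the signed sum of its edges. For instance
  ∂[0,2,7] = [2,7] − [0,7] + [0,2],
  ∂[1,4,6] = [4,6] − [1,6] + [1,4].
The 19×11 boundary matrix has rank 10 and Smith normal form diag(1,1,1,1,1,1,1,1,1,1).

The boundary map ∂_3: C_3 → C_2 sends each 3-simplex σ to the alternating sum Σ_i (−1)^i (σ with its i-th vertex removed). For instance
  ∂[0,2,3,6] = [2,3,6] − [0,3,6] + [0,2,6] − [0,2,3].
The 11×1 boundary matrix has rank 1 and Smith normal form diag(1).

Reading off H_k = ker ∂_k / im ∂_{k+1}:

  H_0: rank C_0 − rank ∂_1 = 9 − 8 = 1, and the invariant factors of ∂_1 are all 1, so H_0 = Z.
  H_1: rank ker ∂_1 − rank ∂_2 = (19 − 8) − 10 = 1, and the invariant factors of ∂_2 are all 1, so H_1 = Z.
  H_2: rank ker ∂_2 − rank ∂_3 = (11 − 10) − 1 = 0, and the invariant factors of ∂_3 are all 1, so H_2 = 0.
  H_3: rank ker ∂_3 − rank ∂_4 = (1 − 1) − 0 = 0, and there is no ∂_4, so H_3 = 0.

As a check, the Euler characteristic is 9 − 19 + 11 − 1 = 0, which agrees with 1 − 1 + 0 − 0 = 0.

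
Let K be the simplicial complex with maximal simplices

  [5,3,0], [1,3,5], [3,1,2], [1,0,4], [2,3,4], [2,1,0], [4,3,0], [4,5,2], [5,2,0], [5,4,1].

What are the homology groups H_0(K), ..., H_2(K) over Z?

H_0 = Z,  H_1 = Z/2,  H_2 = 0.

We work with the vertex ordering 0 < 1 < 2 < 3 < 4 < 5. The simplices of K, each written with vertices in increasing order, are:

  0-simplices (6): [0], [1], [2], [3], [4], [5]
  1-simplices (15): [0,1], [0,2], [0,3], [0,4], [0,5], [1,2], [1,3], [1,4], [1,5], [2,3], [2,4], [2,5], [3,4], [3,5], [4,5]
  2-simplices (10): [0,1,2], [0,1,4], [0,2,5], [0,3,4], [0,3,5], [1,2,3], [1,3,5], [1,4,5], [2,3,4], [2,4,5]

giving chain groups C_0 ≅ Z^6, C_1 ≅ Z^15, C_2 ≅ Z^10.

∂_1: C_1 → C_0 sends each edge [p,q] (with p < q) to q − p. For instance
  ∂[1,3] = [3] − [1].
The 6×15 boundary matrix has rank 5 and Smith normal form diag(1,1,1,1,1).

Boundary ∂_2: C_2 → C_1 sends each 2-simplex [p,q,r] to [q,r] − [p,r] + [p,q]. For instance
  ∂[2,3,4] = [3,4] − [2,4] + [2,3],
  ∂[0,1,4] = [1,4] − [0,4] + [0,1].
The 15×10 boundary matrix has rank 10 and Smith normal form diag(1,1,1,1,1,1,1,1,1,2).

Reading off H_k = ker ∂_k / im ∂_{k+1}:

  H_0: rank C_0 − rank ∂_1 = 6 − 5 = 1, and the invariant factors of ∂_1 are all 1, so H_0 = Z.
  H_1: rank ker ∂_1 − rank ∂_2 = (15 − 5) − 10 = 0, and ∂_2 has invariant factor 2 > 1, so H_1 = Z/2.
  H_2: rank ker ∂_2 − rank ∂_3 = (10 − 10) − 0 = 0, and there is no ∂_3, so H_2 = 0.

(K is a triangulation of the real projective plane RP^2.)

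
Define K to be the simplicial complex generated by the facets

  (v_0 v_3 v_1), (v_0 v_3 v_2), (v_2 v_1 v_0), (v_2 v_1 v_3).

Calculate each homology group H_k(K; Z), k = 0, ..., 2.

Fix the vertex order v_0 < v_1 < v_2 < v_3 and write every simplex with vertices in increasing order. Then dim K = 2 and the simplices of K are:

  0-simplices (4): [v_0], [v_1], [v_2], [v_3]
  1-simplices (6): [v_0,v_1], [v_0,v_2], [v_0,v_3], [v_1,v_2], [v_1,v_3], [v_2,v_3]
  2-simplices (4): [v_0,v_1,v_2], [v_0,v_1,v_3], [v_0,v_2,v_3], [v_1,v_2,v_3]

so the chain groups are C_0 ≅ Z^4, C_1 ≅ Z^6, C_2 ≅ Z^4.

The boundary map ∂_1: C_1 → C_0 sends each edge [p,q] (with p < q) to q − p. For instance
  ∂[v_2,v_3] = [v_3] − [v_2].
As a 4×6 matrix over Z this has rank 3, with invariant factors (1,1,1).

Boundary ∂_2: C_2 → C_1 maps a triangle to the signed sum of its edges. For instance
  ∂[v_0,v_2,v_3] = [v_2,v_3] − [v_0,v_3] + [v_0,v_2],
  ∂[v_1,v_2,v_3] = [v_2,v_3] − [v_1,v_3] + [v_1,v_2].
As a 6×4 matrix over Z this has rank 3, with invariant factors (1,1,1).

Now H_k = ker ∂_k / im ∂_{k+1}, so:

  H_0: rank C_0 − rank ∂_1 = 4 − 3 = 1, and the invariant factors of ∂_1 are all 1, so H_0 = Z.
  H_1: rank ker ∂_1 − rank ∂_2 = (6 − 3) − 3 = 0, and the invariant factors of ∂_2 are all 1, so H_1 = 0.
  H_2: rank ker ∂_2 − rank ∂_3 = (4 − 3) − 0 = 1, and there is no ∂_3, so H_2 = Z.

H_0 ≅ Z,  H_1 = 0,  H_2 ≅ Z.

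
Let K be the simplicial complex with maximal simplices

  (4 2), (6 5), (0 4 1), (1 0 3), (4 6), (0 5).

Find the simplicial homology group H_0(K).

H_0 = Z.

Fix the vertex order 0 < 1 < 2 < 3 < 4 < 5 < 6 and write every simplex with vertices in increasing order. Then dim K = 2 and the simplices of K are:

  0-simplices (7): [0], [1], [2], [3], [4], [5], [6]
  1-simplices (9): [0,1], [0,3], [0,4], [0,5], [1,3], [1,4], [2,4], [4,6], [5,6]
  2-simplices (2): [0,1,3], [0,1,4]

Hence C_0 ≅ Z^7, C_1 ≅ Z^9, C_2 ≅ Z^2.

The boundary map ∂_1: C_1 → C_0 is given by ∂[p,q] = [q] − [p].
As a 7×9 matrix over Z this has rank 6, with invariant factors (1,1,1,1,1,1).

The boundary map ∂_2: C_2 → C_1 sends each 2-simplex [p,q,r] to [q,r] − [p,r] + [p,q]. For instance
  ∂[0,1,4] = [1,4] − [0,4] + [0,1],
  ∂[0,1,3] = [1,3] − [0,3] + [0,1].
The 9×2 boundary matrix has rank 2 and Smith normal form diag(1,1).

Computing H_k = (kernel of ∂_k) / (image of ∂_{k+1}):

  H_0: rank C_0 − rank ∂_1 = 7 − 6 = 1, and the invariant factors of ∂_1 are all 1, so H_0 = Z.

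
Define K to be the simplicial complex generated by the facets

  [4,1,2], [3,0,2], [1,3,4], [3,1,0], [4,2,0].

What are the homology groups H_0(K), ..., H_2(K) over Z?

K has 5 vertices, 10 edges, 5 triangles.
rank ∂_0 = 0, rank ∂_1 = 4 ⇒ b_0 = 5 − 0 − 4 = 1; all invariant factors of ∂_1 are 1 so no torsion. So H_0 = Z.
rank ∂_1 = 4, rank ∂_2 = 5 ⇒ b_1 = 10 − 4 − 5 = 1; all invariant factors of ∂_2 are 1 so no torsion. So H_1 = Z.
rank ∂_2 = 5, rank ∂_3 = 0 ⇒ b_2 = 5 − 5 − 0 = 0. So H_2 = 0.

H_0 = Z,  H_1 = Z,  H_2 = 0.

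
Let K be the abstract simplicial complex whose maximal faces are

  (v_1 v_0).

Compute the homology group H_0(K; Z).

H_0 ≅ Z.

Fix the vertex order v_0 < v_1 and write every simplex with vertices in increasing order. Then dim K = 1 and the simplices of K are:

  0-simplices (2): [v_0], [v_1]
  1-simplices (1): [v_0,v_1]

giving chain groups C_0 ≅ Z^2, C_1 ≅ Z^1.

The boundary map ∂_1: C_1 → C_0 is given by ∂[p,q] = [q] − [p]. For instance
  ∂[v_0,v_1] = [v_1] − [v_0].
This gives a 2×1 integer matrix of rank 1; reducing to Smith normal form yields diagonal entries (1).

Computing H_k = (kernel of ∂_k) / (image of ∂_{k+1}):

  H_0: rank C_0 − rank ∂_1 = 2 − 1 = 1, and the invariant factors of ∂_1 are all 1, so H_0 = Z.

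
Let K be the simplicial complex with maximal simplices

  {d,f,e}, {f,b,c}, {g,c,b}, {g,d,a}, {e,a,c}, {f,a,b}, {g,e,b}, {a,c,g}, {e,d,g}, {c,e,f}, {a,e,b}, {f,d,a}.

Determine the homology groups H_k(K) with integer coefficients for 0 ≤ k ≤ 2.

We work with the vertex ordering a < b < c < d < e < f < g. The simplices of K, each written with vertices in increasing order, are:

  0-simplices (7): a, b, c, d, e, f, g
  1-simplices (18): ab, ac, ad, ae, af, ag, bc, be, bf, bg, ce, cf, cg, de, df, dg, ef, eg
  2-simplices (12): abe, abf, ace, acg, adf, adg, bcf, bcg, beg, cef, def, deg

Hence C_0 ≅ Z^7, C_1 ≅ Z^18, C_2 ≅ Z^12.

The boundary map ∂_1: C_1 → C_0 sends each edge [p,q] (with p < q) to q − p. For instance
  ∂bc = c − b.
The resulting 7×18 matrix has rank 6, and its Smith normal form has invariant factors (1,1,1,1,1,1).

The boundary map ∂_2: C_2 → C_1 sends each 2-simplex [p,q,r] to [q,r] − [p,r] + [p,q]. For instance
  ∂ace = ce − ae + ac,
  ∂abf = bf − af + ab.
As a 18×12 matrix over Z this has rank 12, with invariant factors (1,1,1,1,1,1,1,1,1,1,1,2).

Computing H_k = (kernel of ∂_k) / (image of ∂_{k+1}):

  H_0: rank C_0 − rank ∂_1 = 7 − 6 = 1, and the invariant factors of ∂_1 are all 1, so H_0 = Z.
  H_1: rank ker ∂_1 − rank ∂_2 = (18 − 6) − 12 = 0, and ∂_2 has invariant factor 2 > 1, so H_1 = Z/2Z.
  H_2: rank ker ∂_2 − rank ∂_3 = (12 − 12) − 0 = 0, and there is no ∂_3, so H_2 = 0.

As a check, the Euler characteristic is 7 − 18 + 12 = 1, which agrees with 1 − 0 + 0 = 1.

H_0 ≅ Z,  H_1 ≅ Z/2Z,  H_2 = 0.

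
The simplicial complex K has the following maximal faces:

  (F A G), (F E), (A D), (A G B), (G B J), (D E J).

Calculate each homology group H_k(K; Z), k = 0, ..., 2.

H_0 ≅ Z,  H_1 ≅ Z^2,  H_2 = 0.

Fix the vertex order A < B < D < E < F < G < J and write every simplex with vertices in increasing order. Then dim K = 2 and the simplices of K are:

  0-simplices (7): A, B, D, E, F, G, J
  1-simplices (12): AB, AD, AF, AG, BG, BJ, DE, DJ, EF, EJ, FG, GJ
  2-simplices (4): ABG, AFG, BGJ, DEJ

so the chain groups are C_0 ≅ Z^7, C_1 ≅ Z^12, C_2 ≅ Z^4.

∂_1: C_1 → C_0 sends each edge [p,q] (with p < q) to q − p.
The resulting 7×12 matrix has rank 6, and its Smith normal form has invariant factors (1,1,1,1,1,1).

∂_2: C_2 → C_1 sends each 2-simplex [p,q,r] to [q,r] − [p,r] + [p,q]. For instance
  ∂BGJ = GJ − BJ + BG,
  ∂AFG = FG − AG + AF.
The 12×4 boundary matrix has rank 4 and Smith normal form diag(1,1,1,1).

Reading off H_k = ker ∂_k / im ∂_{k+1}:

  H_0: rank C_0 − rank ∂_1 = 7 − 6 = 1, and the invariant factors of ∂_1 are all 1, so H_0 ≅ Z.
  H_1: rank ker ∂_1 − rank ∂_2 = (12 − 6) − 4 = 2, and the invariant factors of ∂_2 are all 1, so H_1 ≅ Z^2.
  H_2: rank ker ∂_2 − rank ∂_3 = (4 − 4) − 0 = 0, and there is no ∂_3, so H_2 ≅ 0.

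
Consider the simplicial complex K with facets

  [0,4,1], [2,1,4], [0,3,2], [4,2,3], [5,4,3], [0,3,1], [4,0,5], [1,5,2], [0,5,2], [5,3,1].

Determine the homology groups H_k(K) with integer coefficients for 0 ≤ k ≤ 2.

H_0 = Z,  H_1 = Z/2,  H_2 = 0.

Take the total order 0 < 1 < 2 < 3 < 4 < 5 on the vertex set. Then K (dimension 2) consists of the simplices:

  0-simplices (6): [0], [1], [2], [3], [4], [5]
  1-simplices (15): [0,1], [0,2], [0,3], [0,4], [0,5], [1,2], [1,3], [1,4], [1,5], [2,3], [2,4], [2,5], [3,4], [3,5], [4,5]
  2-simplices (10): [0,1,3], [0,1,4], [0,2,3], [0,2,5], [0,4,5], [1,2,4], [1,2,5], [1,3,5], [2,3,4], [3,4,5]

Hence C_0 ≅ Z^6, C_1 ≅ Z^15, C_2 ≅ Z^10.

∂_1: C_1 → C_0 maps an edge to its endpoints' difference, ∂[p,q] = q − p. For instance
  ∂[1,2] = [2] − [1].
This gives a 6×15 integer matrix of rank 5; reducing to Smith normal form yields diagonal entries (1,1,1,1,1).

∂_2: C_2 → C_1 acts by ∂[p,q,r] = [q,r] − [p,r] + [p,q]. For instance
  ∂[0,2,5] = [2,5] − [0,5] + [0,2],
  ∂[0,4,5] = [4,5] − [0,5] + [0,4].
The 15×10 boundary matrix has rank 10 and Smith normal form diag(1,1,1,1,1,1,1,1,1,2).

Computing H_k = (kernel of ∂_k) / (image of ∂_{k+1}):

  H_0: rank C_0 − rank ∂_1 = 6 − 5 = 1, and the invariant factors of ∂_1 are all 1, so H_0 ≅ Z.
  H_1: rank ker ∂_1 − rank ∂_2 = (15 − 5) − 10 = 0, and ∂_2 has invariant factor 2 > 1, so H_1 ≅ Z/2.
  H_2: rank ker ∂_2 − rank ∂_3 = (10 − 10) − 0 = 0, and there is no ∂_3, so H_2 ≅ 0.

As a check, the Euler characteristic is 6 − 15 + 10 = 1, which agrees with 1 − 0 + 0 = 1.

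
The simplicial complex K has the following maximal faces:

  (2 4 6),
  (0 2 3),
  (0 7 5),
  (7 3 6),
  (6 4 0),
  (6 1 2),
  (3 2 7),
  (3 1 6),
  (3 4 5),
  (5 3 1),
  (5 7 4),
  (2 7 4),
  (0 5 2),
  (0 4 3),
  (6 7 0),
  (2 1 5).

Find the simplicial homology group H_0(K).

H_0 = Z.

Take the total order 0 < 1 < 2 < 3 < 4 < 5 < 6 < 7 on the vertex set. Then K (dimension 2) consists of the simplices:

  0-simplices (8): [0], [1], [2], [3], [4], [5], [6], [7]
  1-simplices (24): (24 of them)
  2-simplices (16): [0,2,3], [0,2,5], [0,3,4], [0,4,6], [0,5,7], [0,6,7], [1,2,5], [1,2,6], [1,3,5], [1,3,6], [2,3,7], [2,4,6], [2,4,7], [3,4,5], [3,6,7], [4,5,7]

so the chain groups are C_0 ≅ Z^8, C_1 ≅ Z^24, C_2 ≅ Z^16.

∂_1: C_1 → C_0 is given by ∂[p,q] = [q] − [p].
As a 8×24 matrix over Z this has rank 7, with invariant factors (1,1,1,1,1,1,1).

∂_2: C_2 → C_1 maps a triangle to the signed sum of its edges. For instance
  ∂[0,2,3] = [2,3] − [0,3] + [0,2],
  ∂[3,4,5] = [4,5] − [3,5] + [3,4].
The resulting 24×16 matrix has rank 15, and its Smith normal form has invariant factors (1,1,1,1,1,1,1,1,1,1,1,1,1,1,1).

From H_k ≅ ker(∂_k) / im(∂_{k+1}) we obtain:

  H_0: rank C_0 − rank ∂_1 = 8 − 7 = 1, and the invariant factors of ∂_1 are all 1, so H_0 ≅ Z.

(K is a triangulation of the torus T^2.)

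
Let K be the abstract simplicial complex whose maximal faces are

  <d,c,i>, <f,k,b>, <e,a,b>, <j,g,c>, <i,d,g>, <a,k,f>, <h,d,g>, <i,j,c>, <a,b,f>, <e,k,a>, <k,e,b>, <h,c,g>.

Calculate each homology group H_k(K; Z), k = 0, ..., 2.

Take the total order a < b < c < d < e < f < g < h < i < j < k on the vertex set. Then K (dimension 2) consists of the simplices:

  0-simplices (11): a, b, c, d, e, f, g, h, i, j, k
  1-simplices (21): ab, ae, af, ak, be, bf, bk, cd, cg, ch, ci, cj, dg, dh, di, ek, fk, gh, gi, gj, ij
  2-simplices (12): abe, abf, aek, afk, bek, bfk, cdi, cgh, cgj, cij, dgh, dgi

giving chain groups C_0 ≅ Z^11, C_1 ≅ Z^21, C_2 ≅ Z^12.

Boundary ∂_1: C_1 → C_0 sends each edge [p,q] (with p < q) to q − p.
As a 11×21 matrix over Z this has rank 9, with invariant factors (1,1,1,1,1,1,1,1,1).

∂_2: C_2 → C_1 sends each 2-simplex [p,q,r] to [q,r] − [p,r] + [p,q]. For instance
  ∂bfk = fk − bk + bf,
  ∂cij = ij − cj + ci.
The 21×12 boundary matrix has rank 11 and Smith normal form diag(1,1,1,1,1,1,1,1,1,1,1).

Reading off H_k = ker ∂_k / im ∂_{k+1}:

  H_0: rank C_0 − rank ∂_1 = 11 − 9 = 2, and the invariant factors of ∂_1 are all 1, so H_0 ≅ Z^2.
  H_1: rank ker ∂_1 − rank ∂_2 = (21 − 9) − 11 = 1, and the invariant factors of ∂_2 are all 1, so H_1 ≅ Z.
  H_2: rank ker ∂_2 − rank ∂_3 = (12 − 11) − 0 = 1, and there is no ∂_3, so H_2 ≅ Z.

As a check, the Euler characteristic is 11 − 21 + 12 = 2, which agrees with 2 − 1 + 1 = 2.
(K is a triangulation of the disjoint union of the 2-sphere S^2 and the cylinder S^1 x I.)

H_0 = Z^2,  H_1 = Z,  H_2 = Z.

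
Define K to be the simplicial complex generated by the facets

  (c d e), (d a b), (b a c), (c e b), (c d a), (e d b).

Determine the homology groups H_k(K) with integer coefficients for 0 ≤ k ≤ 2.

H_0 = Z,  H_1 = 0,  H_2 = Z.

Take the total order a < b < c < d < e on the vertex set. Then K (dimension 2) consists of the simplices:

  0-simplices (5): a, b, c, d, e
  1-simplices (9): ab, ac, ad, bc, bd, be, cd, ce, de
  2-simplices (6): abc, abd, acd, bce, bde, cde

so the chain groups are C_0 ≅ Z^5, C_1 ≅ Z^9, C_2 ≅ Z^6.

The boundary map ∂_1: C_1 → C_0 sends each edge [p,q] (with p < q) to q − p. For instance
  ∂ab = b − a.
The 5×9 boundary matrix has rank 4 and Smith normal form diag(1,1,1,1).

The boundary map ∂_2: C_2 → C_1 sends each 2-simplex [p,q,r] to [q,r] − [p,r] + [p,q]. For instance
  ∂acd = cd − ad + ac,
  ∂bde = de − be + bd.
This gives a 9×6 integer matrix of rank 5; reducing to Smith normal form yields diagonal entries (1,1,1,1,1).

Reading off H_k = ker ∂_k / im ∂_{k+1}:

  H_0: rank C_0 − rank ∂_1 = 5 − 4 = 1, and the invariant factors of ∂_1 are all 1, so H_0 ≅ Z.
  H_1: rank ker ∂_1 − rank ∂_2 = (9 − 4) − 5 = 0, and the invariant factors of ∂_2 are all 1, so H_1 ≅ 0.
  H_2: rank ker ∂_2 − rank ∂_3 = (6 − 5) − 0 = 1, and there is no ∂_3, so H_2 ≅ Z.

(K is a triangulation of the 2-sphere S^2.)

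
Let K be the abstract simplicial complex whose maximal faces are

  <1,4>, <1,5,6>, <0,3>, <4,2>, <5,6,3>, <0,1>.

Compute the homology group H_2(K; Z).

Take the total order 0 < 1 < 2 < 3 < 4 < 5 < 6 on the vertex set. Then K (dimension 2) consists of the simplices:

  0-simplices (7): [0], [1], [2], [3], [4], [5], [6]
  1-simplices (9): [0,1], [0,3], [1,4], [1,5], [1,6], [2,4], [3,5], [3,6], [5,6]
  2-simplices (2): [1,5,6], [3,5,6]

so the chain groups are C_0 ≅ Z^7, C_1 ≅ Z^9, C_2 ≅ Z^2.

∂_1: C_1 → C_0 is given by ∂[p,q] = [q] − [p]. For instance
  ∂[0,3] = [3] − [0].
This gives a 7×9 integer matrix of rank 6; reducing to Smith normal form yields diagonal entries (1,1,1,1,1,1).

The boundary map ∂_2: C_2 → C_1 maps a triangle to the signed sum of its edges. For instance
  ∂[3,5,6] = [5,6] − [3,6] + [3,5],
  ∂[1,5,6] = [5,6] − [1,6] + [1,5].
The resulting 9×2 matrix has rank 2, and its Smith normal form has invariant factors (1,1).

From H_k ≅ ker(∂_k) / im(∂_{k+1}) we obtain:

  H_2: rank ker ∂_2 − rank ∂_3 = (2 − 2) − 0 = 0, and there is no ∂_3, so H_2 ≅ 0.

H_2 ≅ 0.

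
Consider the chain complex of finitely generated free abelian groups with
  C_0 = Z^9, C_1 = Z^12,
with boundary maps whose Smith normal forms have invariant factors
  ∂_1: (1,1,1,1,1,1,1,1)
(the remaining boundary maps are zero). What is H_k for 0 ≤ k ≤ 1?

H_0 ≅ Z,  H_1 ≅ Z^4.

H_0: b_0 = 9 − 0 − 8 = 1; torsion from ∂_1 factors > 1: none. So H_0 ≅ Z.
H_1: b_1 = 12 − 8 − 0 = 4; torsion from ∂_2 factors > 1: none. So H_1 ≅ Z^4.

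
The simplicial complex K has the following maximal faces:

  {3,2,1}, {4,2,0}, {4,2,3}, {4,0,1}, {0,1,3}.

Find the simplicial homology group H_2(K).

K has 5 vertices, 10 edges, 5 triangles.
rank ∂_2 = 5, rank ∂_3 = 0 ⇒ b_2 = 5 − 5 − 0 = 0. So H_2 ≅ 0.

H_2 ≅ 0.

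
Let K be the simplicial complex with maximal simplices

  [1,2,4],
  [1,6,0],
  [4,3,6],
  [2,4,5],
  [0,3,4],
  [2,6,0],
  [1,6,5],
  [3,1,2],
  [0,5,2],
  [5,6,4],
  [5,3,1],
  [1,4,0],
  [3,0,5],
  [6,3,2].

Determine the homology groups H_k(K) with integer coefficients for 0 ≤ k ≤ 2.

Fix the vertex order 0 < 1 < 2 < 3 < 4 < 5 < 6 and write every simplex with vertices in increasing order. Then dim K = 2 and the simplices of K are:

  0-simplices (7): [0], [1], [2], [3], [4], [5], [6]
  1-simplices (21): [0,1], [0,2], [0,3], [0,4], [0,5], [0,6], [1,2], [1,3], [1,4], [1,5], [1,6], [2,3], [2,4], [2,5], [2,6], [3,4], [3,5], [3,6], [4,5], [4,6], [5,6]
  2-simplices (14): [0,1,4], [0,1,6], [0,2,5], [0,2,6], [0,3,4], [0,3,5], [1,2,3], [1,2,4], [1,3,5], [1,5,6], [2,3,6], [2,4,5], [3,4,6], [4,5,6]

Hence C_0 ≅ Z^7, C_1 ≅ Z^21, C_2 ≅ Z^14.

Boundary ∂_1: C_1 → C_0 maps an edge to its endpoints' difference, ∂[p,q] = q − p. For instance
  ∂[0,6] = [6] − [0].
As a 7×21 matrix over Z this has rank 6, with invariant factors (1,1,1,1,1,1).

∂_2: C_2 → C_1 sends each 2-simplex [p,q,r] to [q,r] − [p,r] + [p,q]. For instance
  ∂[2,3,6] = [3,6] − [2,6] + [2,3],
  ∂[0,1,6] = [1,6] − [0,6] + [0,1].
This gives a 21×14 integer matrix of rank 13; reducing to Smith normal form yields diagonal entries (1,1,1,1,1,1,1,1,1,1,1,1,1).

Reading off H_k = ker ∂_k / im ∂_{k+1}:

  H_0: rank C_0 − rank ∂_1 = 7 − 6 = 1, and the invariant factors of ∂_1 are all 1, so H_0 ≅ Z.
  H_1: rank ker ∂_1 − rank ∂_2 = (21 − 6) − 13 = 2, and the invariant factors of ∂_2 are all 1, so H_1 ≅ Z^2.
  H_2: rank ker ∂_2 − rank ∂_3 = (14 − 13) − 0 = 1, and there is no ∂_3, so H_2 ≅ Z.

H_0 ≅ Z,  H_1 ≅ Z^2,  H_2 ≅ Z.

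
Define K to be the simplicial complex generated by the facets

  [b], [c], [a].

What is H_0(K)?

H_0 = Z^3.

K has 3 vertices.
rank ∂_0 = 0, rank ∂_1 = 0 ⇒ b_0 = 3 − 0 − 0 = 3. So H_0 = Z^3.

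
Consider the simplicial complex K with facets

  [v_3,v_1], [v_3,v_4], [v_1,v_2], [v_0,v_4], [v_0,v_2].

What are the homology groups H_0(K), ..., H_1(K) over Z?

We work with the vertex ordering v_0 < v_1 < v_2 < v_3 < v_4. The simplices of K, each written with vertices in increasing order, are:

  0-simplices (5): [v_0], [v_1], [v_2], [v_3], [v_4]
  1-simplices (5): [v_0,v_2], [v_0,v_4], [v_1,v_2], [v_1,v_3], [v_3,v_4]

so the chain groups are C_0 ≅ Z^5, C_1 ≅ Z^5.

The boundary map ∂_1: C_1 → C_0 sends each edge [p,q] (with p < q) to q − p.
As a 5×5 matrix over Z this has rank 4, with invariant factors (1,1,1,1).

Reading off H_k = ker ∂_k / im ∂_{k+1}:

  H_0: rank C_0 − rank ∂_1 = 5 − 4 = 1, and the invariant factors of ∂_1 are all 1, so H_0 = Z.
  H_1: rank ker ∂_1 − rank ∂_2 = (5 − 4) − 0 = 1, and there is no ∂_2, so H_1 = Z.

As a check, the Euler characteristic is 5 − 5 = 0, which agrees with 1 − 1 = 0.

H_0 = Z,  H_1 = Z.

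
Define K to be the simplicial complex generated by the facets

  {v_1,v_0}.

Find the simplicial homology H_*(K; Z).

H_0 ≅ Z,  H_1 = 0.

We work with the vertex ordering v_0 < v_1. The simplices of K, each written with vertices in increasing order, are:

  0-simplices (2): [v_0], [v_1]
  1-simplices (1): [v_0,v_1]

so the chain groups are C_0 ≅ Z^2, C_1 ≅ Z^1.

∂_1: C_1 → C_0 is given by ∂[p,q] = [q] − [p]. For instance
  ∂[v_0,v_1] = [v_1] − [v_0].
As a 2×1 matrix over Z this has rank 1, with invariant factors (1).

Reading off H_k = ker ∂_k / im ∂_{k+1}:

  H_0: rank C_0 − rank ∂_1 = 2 − 1 = 1, and the invariant factors of ∂_1 are all 1, so H_0 = Z.
  H_1: rank ker ∂_1 − rank ∂_2 = (1 − 1) − 0 = 0, and there is no ∂_2, so H_1 = 0.

As a check, the Euler characteristic is 2 − 1 = 1, which agrees with 1 − 0 = 1.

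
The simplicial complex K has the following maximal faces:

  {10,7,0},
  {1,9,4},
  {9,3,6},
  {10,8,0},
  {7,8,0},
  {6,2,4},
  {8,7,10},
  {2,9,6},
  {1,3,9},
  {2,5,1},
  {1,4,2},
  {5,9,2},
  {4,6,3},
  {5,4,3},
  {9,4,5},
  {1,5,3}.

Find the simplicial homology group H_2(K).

H_2 = Z.

Take the total order 0 < 1 < 2 < 3 < 4 < 5 < 6 < 7 < 8 < 9 < 10 on the vertex set. Then K (dimension 2) consists of the simplices:

  0-simplices (11): [0], [1], [2], [3], [4], [5], [6], [7], [8], [9], [10]
  1-simplices (24): (24 of them)
  2-simplices (16): [0,7,8], [0,7,10], [0,8,10], [1,2,4], [1,2,5], [1,3,5], [1,3,9], [1,4,9], [2,4,6], [2,5,9], [2,6,9], [3,4,5], [3,4,6], [3,6,9], [4,5,9], [7,8,10]

Hence C_0 ≅ Z^11, C_1 ≅ Z^24, C_2 ≅ Z^16.

Boundary ∂_1: C_1 → C_0 is given by ∂[p,q] = [q] − [p].
This gives a 11×24 integer matrix of rank 9; reducing to Smith normal form yields diagonal entries (1,1,1,1,1,1,1,1,1).

Boundary ∂_2: C_2 → C_1 sends each 2-simplex [p,q,r] to [q,r] − [p,r] + [p,q]. For instance
  ∂[1,2,4] = [2,4] − [1,4] + [1,2],
  ∂[0,7,8] = [7,8] − [0,8] + [0,7].
This gives a 24×16 integer matrix of rank 15; reducing to Smith normal form yields diagonal entries (1,1,1,1,1,1,1,1,1,1,1,1,1,1,2).

Now H_k = ker ∂_k / im ∂_{k+1}, so:

  H_2: rank ker ∂_2 − rank ∂_3 = (16 − 15) − 0 = 1, and there is no ∂_3, so H_2 ≅ Z.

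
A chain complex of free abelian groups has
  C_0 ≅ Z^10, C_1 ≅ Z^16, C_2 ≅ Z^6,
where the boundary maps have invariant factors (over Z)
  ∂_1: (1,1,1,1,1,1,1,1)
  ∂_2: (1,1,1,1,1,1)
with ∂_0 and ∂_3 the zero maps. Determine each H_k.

H_0 ≅ Z^2,  H_1 ≅ Z^2,  H_2 = 0.

H_0: b_0 = 10 − 0 − 8 = 2; torsion from ∂_1 factors > 1: none. So H_0 ≅ Z^2.
H_1: b_1 = 16 − 8 − 6 = 2; torsion from ∂_2 factors > 1: none. So H_1 ≅ Z^2.
H_2: b_2 = 6 − 6 − 0 = 0; torsion from ∂_3 factors > 1: none. So H_2 ≅ 0.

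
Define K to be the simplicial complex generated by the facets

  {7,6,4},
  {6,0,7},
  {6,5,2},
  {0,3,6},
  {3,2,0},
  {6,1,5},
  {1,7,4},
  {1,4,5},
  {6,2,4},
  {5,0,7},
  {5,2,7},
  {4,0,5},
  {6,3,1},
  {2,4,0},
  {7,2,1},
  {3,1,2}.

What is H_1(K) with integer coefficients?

Take the total order 0 < 1 < 2 < 3 < 4 < 5 < 6 < 7 on the vertex set. Then K (dimension 2) consists of the simplices:

  0-simplices (8): [0], [1], [2], [3], [4], [5], [6], [7]
  1-simplices (24): (24 of them)
  2-simplices (16): [0,2,3], [0,2,4], [0,3,6], [0,4,5], [0,5,7], [0,6,7], [1,2,3], [1,2,7], [1,3,6], [1,4,5], [1,4,7], [1,5,6], [2,4,6], [2,5,6], [2,5,7], [4,6,7]

Hence C_0 ≅ Z^8, C_1 ≅ Z^24, C_2 ≅ Z^16.

∂_1: C_1 → C_0 maps an edge to its endpoints' difference, ∂[p,q] = q − p. For instance
  ∂[0,2] = [2] − [0].
As a 8×24 matrix over Z this has rank 7, with invariant factors (1,1,1,1,1,1,1).

Boundary ∂_2: C_2 → C_1 sends each 2-simplex [p,q,r] to [q,r] − [p,r] + [p,q]. For instance
  ∂[1,2,3] = [2,3] − [1,3] + [1,2],
  ∂[0,2,3] = [2,3] − [0,3] + [0,2].
This gives a 24×16 integer matrix of rank 15; reducing to Smith normal form yields diagonal entries (1,1,1,1,1,1,1,1,1,1,1,1,1,1,1).

From H_k ≅ ker(∂_k) / im(∂_{k+1}) we obtain:

  H_1: rank ker ∂_1 − rank ∂_2 = (24 − 7) − 15 = 2, and the invariant factors of ∂_2 are all 1, so H_1 ≅ Z^2.

(K is a triangulation of the torus T^2.)

H_1 ≅ Z^2.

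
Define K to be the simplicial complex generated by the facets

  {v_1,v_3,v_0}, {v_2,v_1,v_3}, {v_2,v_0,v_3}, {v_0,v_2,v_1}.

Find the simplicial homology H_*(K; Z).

K has 4 vertices, 6 edges, 4 triangles.
rank ∂_0 = 0, rank ∂_1 = 3 ⇒ b_0 = 4 − 0 − 3 = 1; all invariant factors of ∂_1 are 1 so no torsion. So H_0 ≅ Z.
rank ∂_1 = 3, rank ∂_2 = 3 ⇒ b_1 = 6 − 3 − 3 = 0; all invariant factors of ∂_2 are 1 so no torsion. So H_1 ≅ 0.
rank ∂_2 = 3, rank ∂_3 = 0 ⇒ b_2 = 4 − 3 − 0 = 1. So H_2 ≅ Z.

H_0 ≅ Z,  H_1 = 0,  H_2 ≅ Z.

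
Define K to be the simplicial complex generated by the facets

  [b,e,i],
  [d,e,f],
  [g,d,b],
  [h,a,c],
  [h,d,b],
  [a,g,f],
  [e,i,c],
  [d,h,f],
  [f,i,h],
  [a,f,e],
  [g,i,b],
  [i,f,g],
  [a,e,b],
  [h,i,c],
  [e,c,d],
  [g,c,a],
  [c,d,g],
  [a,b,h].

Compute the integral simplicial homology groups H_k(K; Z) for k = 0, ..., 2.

Take the total order a < b < c < d < e < f < g < h < i on the vertex set. Then K (dimension 2) consists of the simplices:

  0-simplices (9): a, b, c, d, e, f, g, h, i
  1-simplices (27): ab, ac, ae, af, ag, ah, bd, be, bg, bh, bi, cd, ce, cg, ch, ci, de, df, dg, dh, ef, ei, fg, fh, fi, gi, hi
  2-simplices (18): abe, abh, acg, ach, aef, afg, bdg, bdh, bei, bgi, cde, cdg, cei, chi, def, dfh, fgi, fhi

Hence C_0 ≅ Z^9, C_1 ≅ Z^27, C_2 ≅ Z^18.

Boundary ∂_1: C_1 → C_0 maps an edge to its endpoints' difference, ∂[p,q] = q − p. For instance
  ∂dh = h − d.
As a 9×27 matrix over Z this has rank 8, with invariant factors (1,1,1,1,1,1,1,1).

Boundary ∂_2: C_2 → C_1 acts by ∂[p,q,r] = [q,r] − [p,r] + [p,q]. For instance
  ∂bdh = dh − bh + bd,
  ∂def = ef − df + de.
The resulting 27×18 matrix has rank 17, and its Smith normal form has invariant factors (1,1,1,1,1,1,1,1,1,1,1,1,1,1,1,1,1).

Reading off H_k = ker ∂_k / im ∂_{k+1}:

  H_0: rank C_0 − rank ∂_1 = 9 − 8 = 1, and the invariant factors of ∂_1 are all 1, so H_0 ≅ Z.
  H_1: rank ker ∂_1 − rank ∂_2 = (27 − 8) − 17 = 2, and the invariant factors of ∂_2 are all 1, so H_1 ≅ Z^2.
  H_2: rank ker ∂_2 − rank ∂_3 = (18 − 17) − 0 = 1, and there is no ∂_3, so H_2 ≅ Z.

H_0 = Z,  H_1 = Z^2,  H_2 = Z.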